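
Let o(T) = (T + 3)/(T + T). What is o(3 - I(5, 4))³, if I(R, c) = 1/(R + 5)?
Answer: 205379/195112 ≈ 1.0526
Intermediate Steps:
I(R, c) = 1/(5 + R)
o(T) = (3 + T)/(2*T) (o(T) = (3 + T)/((2*T)) = (3 + T)*(1/(2*T)) = (3 + T)/(2*T))
o(3 - I(5, 4))³ = ((3 + (3 - 1/(5 + 5)))/(2*(3 - 1/(5 + 5))))³ = ((3 + (3 - 1/10))/(2*(3 - 1/10)))³ = ((3 + (3 - 1*⅒))/(2*(3 - 1*⅒)))³ = ((3 + (3 - ⅒))/(2*(3 - ⅒)))³ = ((3 + 29/10)/(2*(29/10)))³ = ((½)*(10/29)*(59/10))³ = (59/58)³ = 205379/195112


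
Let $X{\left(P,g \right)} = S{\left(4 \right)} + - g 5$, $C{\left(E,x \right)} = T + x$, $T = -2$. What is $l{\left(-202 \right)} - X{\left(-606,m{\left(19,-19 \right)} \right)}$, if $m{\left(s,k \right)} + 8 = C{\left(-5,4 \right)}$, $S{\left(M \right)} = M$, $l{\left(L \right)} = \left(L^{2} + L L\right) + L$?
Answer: $81372$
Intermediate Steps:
$C{\left(E,x \right)} = -2 + x$
$l{\left(L \right)} = L + 2 L^{2}$ ($l{\left(L \right)} = \left(L^{2} + L^{2}\right) + L = 2 L^{2} + L = L + 2 L^{2}$)
$m{\left(s,k \right)} = -6$ ($m{\left(s,k \right)} = -8 + \left(-2 + 4\right) = -8 + 2 = -6$)
$X{\left(P,g \right)} = 4 - 5 g$ ($X{\left(P,g \right)} = 4 + - g 5 = 4 - 5 g$)
$l{\left(-202 \right)} - X{\left(-606,m{\left(19,-19 \right)} \right)} = - 202 \left(1 + 2 \left(-202\right)\right) - \left(4 - -30\right) = - 202 \left(1 - 404\right) - \left(4 + 30\right) = \left(-202\right) \left(-403\right) - 34 = 81406 - 34 = 81372$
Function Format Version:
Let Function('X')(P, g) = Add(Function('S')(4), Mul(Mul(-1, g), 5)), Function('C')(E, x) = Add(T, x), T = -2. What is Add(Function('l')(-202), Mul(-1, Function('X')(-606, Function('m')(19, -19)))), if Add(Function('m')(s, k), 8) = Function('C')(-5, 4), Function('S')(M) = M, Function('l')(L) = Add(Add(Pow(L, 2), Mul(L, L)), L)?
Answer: 81372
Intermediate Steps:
Function('C')(E, x) = Add(-2, x)
Function('l')(L) = Add(L, Mul(2, Pow(L, 2))) (Function('l')(L) = Add(Add(Pow(L, 2), Pow(L, 2)), L) = Add(Mul(2, Pow(L, 2)), L) = Add(L, Mul(2, Pow(L, 2))))
Function('m')(s, k) = -6 (Function('m')(s, k) = Add(-8, Add(-2, 4)) = Add(-8, 2) = -6)
Function('X')(P, g) = Add(4, Mul(-5, g)) (Function('X')(P, g) = Add(4, Mul(Mul(-1, g), 5)) = Add(4, Mul(-5, g)))
Add(Function('l')(-202), Mul(-1, Function('X')(-606, Function('m')(19, -19)))) = Add(Mul(-202, Add(1, Mul(2, -202))), Mul(-1, Add(4, Mul(-5, -6)))) = Add(Mul(-202, Add(1, -404)), Mul(-1, Add(4, 30))) = Add(Mul(-202, -403), Mul(-1, 34)) = Add(81406, -34) = 81372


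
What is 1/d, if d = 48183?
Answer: 1/48183 ≈ 2.0754e-5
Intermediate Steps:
1/d = 1/48183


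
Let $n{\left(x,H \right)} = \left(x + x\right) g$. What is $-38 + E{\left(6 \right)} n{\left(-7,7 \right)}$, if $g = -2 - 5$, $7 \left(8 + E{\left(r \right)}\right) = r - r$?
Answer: $-822$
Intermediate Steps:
$E{\left(r \right)} = -8$ ($E{\left(r \right)} = -8 + \frac{r - r}{7} = -8 + \frac{1}{7} \cdot 0 = -8 + 0 = -8$)
$g = -7$ ($g = -2 - 5 = -7$)
$n{\left(x,H \right)} = - 14 x$ ($n{\left(x,H \right)} = \left(x + x\right) \left(-7\right) = 2 x \left(-7\right) = - 14 x$)
$-38 + E{\left(6 \right)} n{\left(-7,7 \right)} = -38 - 8 \left(\left(-14\right) \left(-7\right)\right) = -38 - 784 = -822$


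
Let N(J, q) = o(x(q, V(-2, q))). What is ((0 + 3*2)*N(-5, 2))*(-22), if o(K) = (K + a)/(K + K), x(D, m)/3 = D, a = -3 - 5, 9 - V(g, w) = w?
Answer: 22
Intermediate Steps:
V(g, w) = 9 - w
a = -8
x(D, m) = 3*D
o(K) = (-8 + K)/(2*K) (o(K) = (K - 8)/(K + K) = (-8 + K)/((2*K)) = (-8 + K)*(1/(2*K)) = (-8 + K)/(2*K))
N(J, q) = (-8 + 3*q)/(6*q) (N(J, q) = (-8 + 3*q)/(2*((3*q))) = (1/(3*q))*(-8 + 3*q)/2 = (-8 + 3*q)/(6*q))
((0 + 3*2)*N(-5, 2))*(-22) = ((0 + 3*2)*((⅙)*(-8 + 3*2)/2))*(-22) = ((0 + 6)*((⅙)*(½)*(-8 + 6)))*(-22) = (6*((⅙)*(½)*(-2)))*(-22) = (6*(-⅙))*(-22) = -1*(-22) = 22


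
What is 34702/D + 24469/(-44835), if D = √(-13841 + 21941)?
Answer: 51788732/134505 ≈ 385.03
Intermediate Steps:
D = 90 (D = √8100 = 90)
34702/D + 24469/(-44835) = 34702/90 + 24469/(-44835) = 34702*(1/90) + 24469*(-1/44835) = 17351/45 - 24469/44835 = 51788732/134505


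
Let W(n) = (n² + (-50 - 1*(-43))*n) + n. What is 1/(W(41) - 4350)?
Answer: -1/2915 ≈ -0.00034305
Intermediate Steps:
W(n) = n² - 6*n (W(n) = (n² + (-50 + 43)*n) + n = (n² - 7*n) + n = n² - 6*n)
1/(W(41) - 4350) = 1/(41*(-6 + 41) - 4350) = 1/(41*35 - 4350) = 1/(1435 - 4350) = 1/(-2915) = -1/2915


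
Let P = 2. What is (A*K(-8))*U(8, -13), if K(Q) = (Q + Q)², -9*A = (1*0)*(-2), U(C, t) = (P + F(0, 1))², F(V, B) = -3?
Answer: 0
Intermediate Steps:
U(C, t) = 1 (U(C, t) = (2 - 3)² = (-1)² = 1)
A = 0 (A = -1*0*(-2)/9 = -0*(-2) = -⅑*0 = 0)
K(Q) = 4*Q² (K(Q) = (2*Q)² = 4*Q²)
(A*K(-8))*U(8, -13) = (0*(4*(-8)²))*1 = (0*(4*64))*1 = (0*256)*1 = 0*1 = 0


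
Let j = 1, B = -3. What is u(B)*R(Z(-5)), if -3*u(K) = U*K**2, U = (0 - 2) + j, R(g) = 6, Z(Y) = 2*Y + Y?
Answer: 18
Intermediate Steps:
Z(Y) = 3*Y
U = -1 (U = (0 - 2) + 1 = -2 + 1 = -1)
u(K) = K**2/3 (u(K) = -(-1)*K**2/3 = K**2/3)
u(B)*R(Z(-5)) = ((1/3)*(-3)**2)*6 = ((1/3)*9)*6 = 3*6 = 18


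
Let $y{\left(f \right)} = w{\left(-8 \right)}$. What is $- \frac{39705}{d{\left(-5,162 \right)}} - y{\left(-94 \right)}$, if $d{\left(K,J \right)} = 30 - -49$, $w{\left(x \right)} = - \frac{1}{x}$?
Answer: $- \frac{317719}{632} \approx -502.72$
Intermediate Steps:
$d{\left(K,J \right)} = 79$ ($d{\left(K,J \right)} = 30 + 49 = 79$)
$y{\left(f \right)} = \frac{1}{8}$ ($y{\left(f \right)} = - \frac{1}{-8} = \left(-1\right) \left(- \frac{1}{8}\right) = \frac{1}{8}$)
$- \frac{39705}{d{\left(-5,162 \right)}} - y{\left(-94 \right)} = - \frac{39705}{79} - \frac{1}{8} = - \frac{317719}{632}$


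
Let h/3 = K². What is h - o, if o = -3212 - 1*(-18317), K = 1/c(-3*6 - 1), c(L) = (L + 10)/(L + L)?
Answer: -406391/27 ≈ -15052.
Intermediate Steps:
c(L) = (10 + L)/(2*L) (c(L) = (10 + L)/((2*L)) = (10 + L)*(1/(2*L)) = (10 + L)/(2*L))
K = 38/9 (K = 1/((10 + (-3*6 - 1))/(2*(-3*6 - 1))) = 1/((10 + (-18 - 1))/(2*(-18 - 1))) = 1/((½)*(10 - 19)/(-19)) = 1/((½)*(-1/19)*(-9)) = 1/(9/38) = 38/9 ≈ 4.2222)
h = 1444/27 (h = 3*(38/9)² = 3*(1444/81) = 1444/27 ≈ 53.482)
o = 15105 (o = -3212 + 18317 = 15105)
h - o = 1444/27 - 1*15105 = 1444/27 - 15105 = -406391/27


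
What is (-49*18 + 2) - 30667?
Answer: -31547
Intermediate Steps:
(-49*18 + 2) - 30667 = (-882 + 2) - 30667 = -880 - 30667 = -31547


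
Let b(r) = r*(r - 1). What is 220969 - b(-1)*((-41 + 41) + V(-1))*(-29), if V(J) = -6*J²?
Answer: 220621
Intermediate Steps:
b(r) = r*(-1 + r)
220969 - b(-1)*((-41 + 41) + V(-1))*(-29) = 220969 - (-(-1 - 1))*((-41 + 41) - 6*(-1)²)*(-29) = 220969 - (-1*(-2))*(0 - 6*1)*(-29) = 220969 - 2*(0 - 6)*(-29) = 220969 - 2*(-6*(-29)) = 220969 - 2*174 = 220969 - 1*348 = 220969 - 348 = 220621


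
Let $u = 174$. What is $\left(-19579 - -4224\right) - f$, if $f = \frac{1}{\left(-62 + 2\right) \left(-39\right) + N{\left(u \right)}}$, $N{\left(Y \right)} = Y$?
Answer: $- \frac{38602471}{2514} \approx -15355.0$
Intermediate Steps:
$f = \frac{1}{2514}$ ($f = \frac{1}{\left(-62 + 2\right) \left(-39\right) + 174} = \frac{1}{\left(-60\right) \left(-39\right) + 174} = \frac{1}{2340 + 174} = \frac{1}{2514} \approx 0.00039777$)
$\left(-19579 - -4224\right) - f = \left(-19579 - -4224\right) - \frac{1}{2514} = \left(-19579 + 4224\right) - \frac{1}{2514} = -15355 - \frac{1}{2514} = - \frac{38602471}{2514}$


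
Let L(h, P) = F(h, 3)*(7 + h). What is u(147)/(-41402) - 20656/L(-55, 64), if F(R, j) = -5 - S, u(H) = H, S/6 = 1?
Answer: -53454833/1366266 ≈ -39.125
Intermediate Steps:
S = 6 (S = 6*1 = 6)
F(R, j) = -11 (F(R, j) = -5 - 1*6 = -5 - 6 = -11)
L(h, P) = -77 - 11*h (L(h, P) = -11*(7 + h) = -77 - 11*h)
u(147)/(-41402) - 20656/L(-55, 64) = 147/(-41402) - 20656/(-77 - 11*(-55)) = 147*(-1/41402) - 20656/(-77 + 605) = -147/41402 - 20656/528 = -147/41402 - 20656*1/528 = -147/41402 - 1291/33 = -53454833/1366266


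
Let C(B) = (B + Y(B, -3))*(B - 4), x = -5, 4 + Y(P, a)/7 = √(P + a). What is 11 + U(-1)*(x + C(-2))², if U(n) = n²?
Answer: 21816 - 14700*I*√5 ≈ 21816.0 - 32870.0*I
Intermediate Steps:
Y(P, a) = -28 + 7*√(P + a)
C(B) = (-4 + B)*(-28 + B + 7*√(-3 + B)) (C(B) = (B + (-28 + 7*√(B - 3)))*(B - 4) = (B + (-28 + 7*√(-3 + B)))*(-4 + B) = (-28 + B + 7*√(-3 + B))*(-4 + B) = (-4 + B)*(-28 + B + 7*√(-3 + B)))
11 + U(-1)*(x + C(-2))² = 11 + (-1)²*(-5 + (112 + (-2)² - 32*(-2) - 28*√(-3 - 2) + 7*(-2)*√(-3 - 2)))² = 11 + 1*(-5 + (112 + 4 + 64 - 28*I*√5 + 7*(-2)*√(-5)))² = 11 + 1*(-5 + (112 + 4 + 64 - 28*I*√5 + 7*(-2)*(I*√5)))² = 11 + 1*(-5 + (112 + 4 + 64 - 28*I*√5 - 14*I*√5))² = 11 + 1*(-5 + (180 - 42*I*√5))² = 11 + 1*(175 - 42*I*√5)² = 11 + (175 - 42*I*√5)²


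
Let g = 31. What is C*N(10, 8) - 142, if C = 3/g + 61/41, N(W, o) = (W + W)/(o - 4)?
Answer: -170412/1271 ≈ -134.08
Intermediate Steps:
N(W, o) = 2*W/(-4 + o) (N(W, o) = (2*W)/(-4 + o) = 2*W/(-4 + o))
C = 2014/1271 (C = 3/31 + 61/41 = 2014/1271 ≈ 1.5846)
C*N(10, 8) - 142 = 2014*(2*10/(-4 + 8))/1271 - 142 = 2014*(2*10/4)/1271 - 142 = 2014*(2*10*(1/4))/1271 - 142 = (2014/1271)*5 - 142 = 10070/1271 - 142 = -170412/1271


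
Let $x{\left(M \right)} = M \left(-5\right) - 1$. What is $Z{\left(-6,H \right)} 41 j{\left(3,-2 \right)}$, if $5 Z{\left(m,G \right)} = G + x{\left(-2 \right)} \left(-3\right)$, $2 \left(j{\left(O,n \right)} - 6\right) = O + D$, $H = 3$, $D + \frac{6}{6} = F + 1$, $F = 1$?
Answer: $- \frac{7872}{5} \approx -1574.4$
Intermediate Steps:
$D = 1$ ($D = -1 + \left(1 + 1\right) = -1 + 2 = 1$)
$x{\left(M \right)} = -1 - 5 M$ ($x{\left(M \right)} = - 5 M - 1 = -1 - 5 M$)
$j{\left(O,n \right)} = \frac{13}{2} + \frac{O}{2}$ ($j{\left(O,n \right)} = 6 + \frac{O + 1}{2} = 6 + \frac{1 + O}{2} = 6 + \left(\frac{1}{2} + \frac{O}{2}\right) = \frac{13}{2} + \frac{O}{2}$)
$Z{\left(m,G \right)} = - \frac{27}{5} + \frac{G}{5}$ ($Z{\left(m,G \right)} = \frac{G + \left(-1 - -10\right) \left(-3\right)}{5} = \frac{G + \left(-1 + 10\right) \left(-3\right)}{5} = \frac{G + 9 \left(-3\right)}{5} = \frac{G - 27}{5} = \frac{-27 + G}{5} = - \frac{27}{5} + \frac{G}{5}$)
$Z{\left(-6,H \right)} 41 j{\left(3,-2 \right)} = \left(- \frac{27}{5} + \frac{1}{5} \cdot 3\right) 41 \left(\frac{13}{2} + \frac{1}{2} \cdot 3\right) = \left(- \frac{27}{5} + \frac{3}{5}\right) 41 \left(\frac{13}{2} + \frac{3}{2}\right) = \left(- \frac{24}{5}\right) 41 \cdot 8 = \left(- \frac{984}{5}\right) 8 = - \frac{7872}{5}$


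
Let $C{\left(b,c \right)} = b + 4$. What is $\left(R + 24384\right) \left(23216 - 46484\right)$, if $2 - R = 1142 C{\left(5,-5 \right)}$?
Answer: $-328264944$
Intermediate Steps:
$C{\left(b,c \right)} = 4 + b$
$R = -10276$ ($R = 2 - 1142 \left(4 + 5\right) = 2 - 1142 \cdot 9 = 2 - 10278 = -10276$)
$\left(R + 24384\right) \left(23216 - 46484\right) = \left(-10276 + 24384\right) \left(23216 - 46484\right) = 14108 \left(-23268\right) = -328264944$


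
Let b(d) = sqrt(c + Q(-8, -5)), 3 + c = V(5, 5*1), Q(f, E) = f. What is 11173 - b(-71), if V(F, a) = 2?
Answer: 11173 - 3*I ≈ 11173.0 - 3.0*I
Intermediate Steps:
c = -1 (c = -3 + 2 = -1)
b(d) = 3*I (b(d) = sqrt(-1 - 8) = sqrt(-9) = 3*I)
11173 - b(-71) = 11173 - 3*I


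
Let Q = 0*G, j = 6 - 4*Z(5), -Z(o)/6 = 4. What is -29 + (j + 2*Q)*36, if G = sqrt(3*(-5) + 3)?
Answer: 3643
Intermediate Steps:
Z(o) = -24 (Z(o) = -6*4 = -24)
G = 2*I*sqrt(3) (G = sqrt(-15 + 3) = sqrt(-12) = 2*I*sqrt(3) ≈ 3.4641*I)
j = 102 (j = 6 - 4*(-24) = 6 + 96 = 102)
Q = 0 (Q = 0*(2*I*sqrt(3)) = 0)
-29 + (j + 2*Q)*36 = -29 + (102 + 2*0)*36 = -29 + (102 + 0)*36 = -29 + 102*36 = -29 + 3672 = 3643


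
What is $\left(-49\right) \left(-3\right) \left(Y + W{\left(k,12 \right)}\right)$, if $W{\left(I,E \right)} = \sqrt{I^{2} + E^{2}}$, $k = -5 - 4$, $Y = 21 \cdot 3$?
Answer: $11466$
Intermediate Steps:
$Y = 63$
$k = -9$
$W{\left(I,E \right)} = \sqrt{E^{2} + I^{2}}$
$\left(-49\right) \left(-3\right) \left(Y + W{\left(k,12 \right)}\right) = \left(-49\right) \left(-3\right) \left(63 + \sqrt{12^{2} + \left(-9\right)^{2}}\right) = 147 \left(63 + \sqrt{144 + 81}\right) = 147 \left(63 + \sqrt{225}\right) = 147 \left(63 + 15\right) = 147 \cdot 78 = 11466$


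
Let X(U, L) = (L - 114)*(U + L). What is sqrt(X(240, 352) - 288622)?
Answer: 3*I*sqrt(16414) ≈ 384.35*I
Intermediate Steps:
X(U, L) = (-114 + L)*(L + U)
sqrt(X(240, 352) - 288622) = sqrt((352**2 - 114*352 - 114*240 + 352*240) - 288622) = sqrt((123904 - 40128 - 27360 + 84480) - 288622) = sqrt(140896 - 288622) = sqrt(-147726) = 3*I*sqrt(16414)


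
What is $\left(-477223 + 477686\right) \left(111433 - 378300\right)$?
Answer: $-123559421$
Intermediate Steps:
$\left(-477223 + 477686\right) \left(111433 - 378300\right) = 463 \left(-266867\right) = -123559421$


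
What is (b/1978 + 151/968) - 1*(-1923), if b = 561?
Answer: 1841408759/957352 ≈ 1923.4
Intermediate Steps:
(b/1978 + 151/968) - 1*(-1923) = (561/1978 + 151/968) - 1*(-1923) = (561*(1/1978) + 151*(1/968)) + 1923 = (561/1978 + 151/968) + 1923 = 420863/957352 + 1923 = 1841408759/957352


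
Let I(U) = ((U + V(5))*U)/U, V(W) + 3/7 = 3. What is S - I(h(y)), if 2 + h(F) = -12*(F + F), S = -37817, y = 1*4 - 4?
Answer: -264723/7 ≈ -37818.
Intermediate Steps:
y = 0 (y = 4 - 4 = 0)
V(W) = 18/7 (V(W) = -3/7 + 3 = 18/7)
h(F) = -2 - 24*F (h(F) = -2 - 12*(F + F) = -2 - 24*F)
I(U) = 18/7 + U (I(U) = ((U + 18/7)*U)/U = ((18/7 + U)*U)/U = (U*(18/7 + U))/U = 18/7 + U)
S - I(h(y)) = -37817 - (18/7 + (-2 - 24*0)) = -37817 - (18/7 + (-2 + 0)) = -37817 - (18/7 - 2) = -37817 - 1*4/7 = -37817 - 4/7 = -264723/7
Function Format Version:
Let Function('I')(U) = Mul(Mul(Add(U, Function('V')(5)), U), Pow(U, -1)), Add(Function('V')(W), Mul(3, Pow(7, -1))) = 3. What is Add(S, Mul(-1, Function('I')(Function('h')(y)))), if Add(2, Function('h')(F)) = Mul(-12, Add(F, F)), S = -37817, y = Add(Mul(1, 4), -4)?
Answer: Rational(-264723, 7) ≈ -37818.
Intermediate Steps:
y = 0 (y = Add(4, -4) = 0)
Function('V')(W) = Rational(18, 7) (Function('V')(W) = Add(Rational(-3, 7), 3) = Rational(18, 7))
Function('h')(F) = Add(-2, Mul(-24, F)) (Function('h')(F) = Add(-2, Mul(-12, Add(F, F))) = Add(-2, Mul(-12, Mul(2, F))) = Add(-2, Mul(-24, F)))
Function('I')(U) = Add(Rational(18, 7), U) (Function('I')(U) = Mul(Mul(Add(U, Rational(18, 7)), U), Pow(U, -1)) = Mul(Mul(Add(Rational(18, 7), U), U), Pow(U, -1)) = Mul(Mul(U, Add(Rational(18, 7), U)), Pow(U, -1)) = Add(Rational(18, 7), U))
Add(S, Mul(-1, Function('I')(Function('h')(y)))) = Add(-37817, Mul(-1, Add(Rational(18, 7), Add(-2, Mul(-24, 0))))) = Add(-37817, Mul(-1, Add(Rational(18, 7), Add(-2, 0)))) = Add(-37817, Mul(-1, Add(Rational(18, 7), -2))) = Add(-37817, Mul(-1, Rational(4, 7))) = Add(-37817, Rational(-4, 7)) = Rational(-264723, 7)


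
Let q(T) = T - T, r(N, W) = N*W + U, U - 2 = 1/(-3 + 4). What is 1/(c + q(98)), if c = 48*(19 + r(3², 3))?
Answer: 1/2352 ≈ 0.00042517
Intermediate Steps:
U = 3 (U = 2 + 1/(-3 + 4) = 2 + 1/1 = 2 + 1 = 3)
r(N, W) = 3 + N*W (r(N, W) = N*W + 3 = 3 + N*W)
c = 2352 (c = 48*(19 + (3 + 3²*3)) = 48*(19 + (3 + 9*3)) = 48*(19 + (3 + 27)) = 48*(19 + 30) = 48*49 = 2352)
q(T) = 0
1/(c + q(98)) = 1/(2352 + 0) = 1/2352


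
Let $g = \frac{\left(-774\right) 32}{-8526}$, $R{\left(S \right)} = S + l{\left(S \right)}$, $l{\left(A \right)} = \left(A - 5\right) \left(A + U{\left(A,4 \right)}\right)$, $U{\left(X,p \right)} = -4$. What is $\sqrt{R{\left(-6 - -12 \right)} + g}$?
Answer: $\frac{2 \sqrt{112346}}{203} \approx 3.3023$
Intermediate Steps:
$l{\left(A \right)} = \left(-5 + A\right) \left(-4 + A\right)$ ($l{\left(A \right)} = \left(A - 5\right) \left(A - 4\right) = \left(-5 + A\right) \left(-4 + A\right)$)
$R{\left(S \right)} = 20 + S^{2} - 8 S$ ($R{\left(S \right)} = S + \left(20 + S^{2} - 9 S\right) = 20 + S^{2} - 8 S$)
$g = \frac{4128}{1421}$ ($g = \left(-24768\right) \left(- \frac{1}{8526}\right) = \frac{4128}{1421} \approx 2.905$)
$\sqrt{R{\left(-6 - -12 \right)} + g} = \sqrt{\left(20 + \left(-6 - -12\right)^{2} - 8 \left(-6 - -12\right)\right) + \frac{4128}{1421}} = \sqrt{\left(20 + \left(-6 + 12\right)^{2} - 8 \left(-6 + 12\right)\right) + \frac{4128}{1421}} = \sqrt{\left(20 + 6^{2} - 48\right) + \frac{4128}{1421}} = \sqrt{\left(20 + 36 - 48\right) + \frac{4128}{1421}} = \sqrt{8 + \frac{4128}{1421}} = \sqrt{\frac{15496}{1421}} = \frac{2 \sqrt{112346}}{203}$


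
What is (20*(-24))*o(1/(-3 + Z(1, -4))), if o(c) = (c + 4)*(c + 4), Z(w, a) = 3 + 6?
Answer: -25000/3 ≈ -8333.3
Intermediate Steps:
Z(w, a) = 9
o(c) = (4 + c)**2 (o(c) = (4 + c)*(4 + c) = (4 + c)**2)
(20*(-24))*o(1/(-3 + Z(1, -4))) = (20*(-24))*(4 + 1/(-3 + 9))**2 = -480*(4 + 1/6)**2 = -480*(25/6)**2 = -480*625/36 = -25000/3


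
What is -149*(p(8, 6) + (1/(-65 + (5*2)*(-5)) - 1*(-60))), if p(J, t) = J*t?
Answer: -1850431/115 ≈ -16091.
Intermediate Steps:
-149*(p(8, 6) + (1/(-65 + (5*2)*(-5)) - 1*(-60))) = -149*(8*6 + (1/(-65 + (5*2)*(-5)) - 1*(-60))) = -149*(48 + (1/(-65 + 10*(-5)) + 60)) = -149*(48 + (1/(-65 - 50) + 60)) = -149*(48 + (1/(-115) + 60)) = -149*(48 + (-1/115 + 60)) = -149*(48 + 6899/115) = -149*12419/115 = -1850431/115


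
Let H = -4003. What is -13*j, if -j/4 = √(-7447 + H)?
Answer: 260*I*√458 ≈ 5564.2*I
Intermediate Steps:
j = -20*I*√458 (j = -4*√(-7447 - 4003) = -20*I*√458 ≈ -428.02*I)
-13*j = -(-260)*I*√458 = 260*I*√458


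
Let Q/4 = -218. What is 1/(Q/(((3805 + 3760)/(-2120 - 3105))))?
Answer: 1513/911240 ≈ 0.0016604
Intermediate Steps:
Q = -872 (Q = 4*(-218) = -872)
1/(Q/(((3805 + 3760)/(-2120 - 3105)))) = 1/(-872*(-2120 - 3105)/(3805 + 3760)) = 1/(-872/(7565/(-5225))) = 1/(-872/(7565*(-1/5225))) = 1/(-872/(-1513/1045)) = 1/(-872*(-1045/1513)) = 1/(911240/1513) = 1513/911240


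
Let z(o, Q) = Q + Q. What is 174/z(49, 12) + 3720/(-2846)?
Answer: 33827/5692 ≈ 5.9429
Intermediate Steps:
z(o, Q) = 2*Q
174/z(49, 12) + 3720/(-2846) = 174/((2*12)) + 3720/(-2846) = 174/24 + 3720*(-1/2846) = 174*(1/24) - 1860/1423 = 29/4 - 1860/1423 = 33827/5692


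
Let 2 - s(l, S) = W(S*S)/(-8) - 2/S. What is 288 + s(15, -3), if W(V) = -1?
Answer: 6941/24 ≈ 289.21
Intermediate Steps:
s(l, S) = 15/8 + 2/S (s(l, S) = 2 - (-1/(-8) - 2/S) = 2 - (-1*(-1/8) - 2/S) = 2 - (1/8 - 2/S) = 2 + (-1/8 + 2/S) = 15/8 + 2/S)
288 + s(15, -3) = 288 + (15/8 + 2/(-3)) = 288 + (15/8 + 2*(-1/3)) = 288 + (15/8 - 2/3) = 288 + 29/24 = 6941/24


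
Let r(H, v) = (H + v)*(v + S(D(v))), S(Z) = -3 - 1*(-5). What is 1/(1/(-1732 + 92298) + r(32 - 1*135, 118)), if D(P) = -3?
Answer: 90566/163018801 ≈ 0.00055556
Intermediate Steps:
S(Z) = 2 (S(Z) = -3 + 5 = 2)
r(H, v) = (2 + v)*(H + v) (r(H, v) = (H + v)*(v + 2) = (H + v)*(2 + v) = (2 + v)*(H + v))
1/(1/(-1732 + 92298) + r(32 - 1*135, 118)) = 1/(1/(-1732 + 92298) + (118² + 2*(32 - 1*135) + 2*118 + (32 - 1*135)*118)) = 1/(1/90566 + (13924 + 2*(32 - 135) + 236 + (32 - 135)*118)) = 1/(1/90566 + (13924 + 2*(-103) + 236 - 103*118)) = 1/(1/90566 + (13924 - 206 + 236 - 12154)) = 1/(1/90566 + 1800) = 1/(163018801/90566) = 90566/163018801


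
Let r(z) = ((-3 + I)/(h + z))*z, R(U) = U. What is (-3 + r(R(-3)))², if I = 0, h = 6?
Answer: 0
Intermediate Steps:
r(z) = -3*z/(6 + z) (r(z) = ((-3 + 0)/(6 + z))*z = (-3/(6 + z))*z = -3*z/(6 + z))
(-3 + r(R(-3)))² = (-3 - 3*(-3)/(6 - 3))² = (-3 - 3*(-3)/3)² = (-3 - 3*(-3)*⅓)² = (-3 + 3)² = 0² = 0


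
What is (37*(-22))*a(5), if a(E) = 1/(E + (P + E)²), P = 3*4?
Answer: -407/147 ≈ -2.7687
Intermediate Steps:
P = 12
a(E) = 1/(E + (12 + E)²)
(37*(-22))*a(5) = (37*(-22))/(5 + (12 + 5)²) = -814/(5 + 17²) = -814/(5 + 289) = -814/294 = -814*1/294 = -407/147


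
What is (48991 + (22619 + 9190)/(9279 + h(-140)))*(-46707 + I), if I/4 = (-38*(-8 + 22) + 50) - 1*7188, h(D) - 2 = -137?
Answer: -11556600878177/3048 ≈ -3.7915e+9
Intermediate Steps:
h(D) = -135 (h(D) = 2 - 137 = -135)
I = -30680 (I = 4*((-38*(-8 + 22) + 50) - 1*7188) = 4*((-38*14 + 50) - 7188) = 4*((-532 + 50) - 7188) = 4*(-482 - 7188) = 4*(-7670) = -30680)
(48991 + (22619 + 9190)/(9279 + h(-140)))*(-46707 + I) = (48991 + (22619 + 9190)/(9279 - 135))*(-46707 - 30680) = (48991 + 31809/9144)*(-77387) = (48991 + 31809*(1/9144))*(-77387) = (48991 + 10603/3048)*(-77387) = (149335171/3048)*(-77387) = -11556600878177/3048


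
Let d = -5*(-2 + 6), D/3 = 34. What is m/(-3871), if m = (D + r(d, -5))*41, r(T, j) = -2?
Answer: -4100/3871 ≈ -1.0592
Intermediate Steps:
D = 102 (D = 3*34 = 102)
d = -20 (d = -5*4 = -20)
m = 4100 (m = (102 - 2)*41 = 100*41 = 4100)
m/(-3871) = 4100/(-3871) = 4100*(-1/3871) = -4100/3871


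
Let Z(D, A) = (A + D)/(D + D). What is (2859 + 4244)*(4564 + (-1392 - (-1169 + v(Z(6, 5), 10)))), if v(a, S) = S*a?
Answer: 184614073/6 ≈ 3.0769e+7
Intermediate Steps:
Z(D, A) = (A + D)/(2*D) (Z(D, A) = (A + D)/((2*D)) = (A + D)*(1/(2*D)) = (A + D)/(2*D))
(2859 + 4244)*(4564 + (-1392 - (-1169 + v(Z(6, 5), 10)))) = (2859 + 4244)*(4564 + (-1392 - (-1169 + 10*((½)*(5 + 6)/6)))) = 7103*(4564 + (-1392 - (-1169 + 10*((½)*(⅙)*11)))) = 7103*(4564 + (-1392 - (-1169 + 10*(11/12)))) = 7103*(4564 + (-1392 - (-1169 + 55/6))) = 7103*(4564 + (-1392 - 1*(-6959/6))) = 7103*(4564 + (-1392 + 6959/6)) = 7103*(4564 - 1393/6) = 7103*(25991/6) = 184614073/6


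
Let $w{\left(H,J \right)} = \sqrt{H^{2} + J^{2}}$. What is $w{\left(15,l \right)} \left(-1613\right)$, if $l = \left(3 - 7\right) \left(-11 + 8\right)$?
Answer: $- 4839 \sqrt{41} \approx -30985.0$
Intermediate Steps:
$l = 12$ ($l = \left(-4\right) \left(-3\right) = 12$)
$w{\left(15,l \right)} \left(-1613\right) = \sqrt{15^{2} + 12^{2}} \left(-1613\right) = \sqrt{225 + 144} \left(-1613\right) = \sqrt{369} \left(-1613\right) = 3 \sqrt{41} \left(-1613\right) = - 4839 \sqrt{41}$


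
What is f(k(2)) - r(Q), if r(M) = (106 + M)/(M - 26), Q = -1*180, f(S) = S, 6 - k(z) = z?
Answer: 375/103 ≈ 3.6408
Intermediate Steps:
k(z) = 6 - z
Q = -180
r(M) = (106 + M)/(-26 + M)
f(k(2)) - r(Q) = (6 - 1*2) - (106 - 180)/(-26 - 180) = (6 - 2) - (-74)/(-206) = 4 - (-1)*(-74)/206 = 4 - 1*37/103 = 4 - 37/103 = 375/103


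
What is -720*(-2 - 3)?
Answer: 3600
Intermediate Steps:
-720*(-2 - 3) = -720*(-5) = -360*(-10) = 3600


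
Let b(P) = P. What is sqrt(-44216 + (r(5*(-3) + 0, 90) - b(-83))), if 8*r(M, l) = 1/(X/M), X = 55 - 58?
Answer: I*sqrt(706118)/4 ≈ 210.08*I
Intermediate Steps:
X = -3
r(M, l) = -M/24 (r(M, l) = 1/(8*((-3/M))) = (-M/3)/8 = -M/24)
sqrt(-44216 + (r(5*(-3) + 0, 90) - b(-83))) = sqrt(-44216 + (-(5*(-3) + 0)/24 - 1*(-83))) = sqrt(-44216 + (-(-15 + 0)/24 + 83)) = sqrt(-44216 + (-1/24*(-15) + 83)) = sqrt(-44216 + (5/8 + 83)) = sqrt(-44216 + 669/8) = sqrt(-353059/8) = I*sqrt(706118)/4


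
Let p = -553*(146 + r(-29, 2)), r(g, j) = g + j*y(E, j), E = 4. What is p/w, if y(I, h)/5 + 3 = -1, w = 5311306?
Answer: -79/9854 ≈ -0.0080170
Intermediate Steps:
y(I, h) = -20 (y(I, h) = -15 + 5*(-1) = -15 - 5 = -20)
r(g, j) = g - 20*j (r(g, j) = g + j*(-20) = g - 20*j)
p = -42581 (p = -553*(146 + (-29 - 20*2)) = -553*(146 + (-29 - 40)) = -553*(146 - 69) = -553*77 = -42581)
p/w = -42581/5311306 = -42581*1/5311306 = -79/9854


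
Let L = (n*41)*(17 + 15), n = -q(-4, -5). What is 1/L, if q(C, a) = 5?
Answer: -1/6560 ≈ -0.00015244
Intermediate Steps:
n = -5 (n = -1*5 = -5)
L = -6560 (L = (-5*41)*(17 + 15) = -205*32 = -6560)
1/L = 1/(-6560) = -1/6560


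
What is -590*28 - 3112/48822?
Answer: -403271276/24411 ≈ -16520.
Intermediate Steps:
-590*28 - 3112/48822 = -16520 - 3112*1/48822 = -16520 - 1556/24411 = -403271276/24411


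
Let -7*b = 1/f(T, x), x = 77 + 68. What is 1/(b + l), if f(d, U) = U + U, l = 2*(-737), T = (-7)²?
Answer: -2030/2992221 ≈ -0.00067843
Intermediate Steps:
T = 49
x = 145
l = -1474
f(d, U) = 2*U
b = -1/2030 (b = -1/(7*(2*145)) = -⅐/290 = -⅐*1/290 = -1/2030 ≈ -0.00049261)
1/(b + l) = 1/(-1/2030 - 1474) = 1/(-2992221/2030) = -2030/2992221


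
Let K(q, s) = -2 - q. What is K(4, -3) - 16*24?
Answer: -390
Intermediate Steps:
K(4, -3) - 16*24 = (-2 - 1*4) - 16*24 = (-2 - 4) - 384 = -6 - 384 = -390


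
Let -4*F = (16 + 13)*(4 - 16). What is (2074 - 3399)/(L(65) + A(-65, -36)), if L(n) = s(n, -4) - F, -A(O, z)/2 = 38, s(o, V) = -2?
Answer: 265/33 ≈ 8.0303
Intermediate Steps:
A(O, z) = -76 (A(O, z) = -2*38 = -76)
F = 87 (F = -(16 + 13)*(4 - 16)/4 = -29*(-12)/4 = -¼*(-348) = 87)
L(n) = -89 (L(n) = -2 - 1*87 = -2 - 87 = -89)
(2074 - 3399)/(L(65) + A(-65, -36)) = (2074 - 3399)/(-89 - 76) = -1325/(-165) = -1325*(-1/165) = 265/33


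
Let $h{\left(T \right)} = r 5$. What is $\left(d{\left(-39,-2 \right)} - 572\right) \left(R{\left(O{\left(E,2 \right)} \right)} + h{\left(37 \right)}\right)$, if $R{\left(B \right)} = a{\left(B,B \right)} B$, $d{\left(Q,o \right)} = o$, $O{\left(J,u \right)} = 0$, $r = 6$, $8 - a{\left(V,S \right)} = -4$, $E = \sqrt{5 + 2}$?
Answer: $-17220$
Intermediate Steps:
$E = \sqrt{7} \approx 2.6458$
$a{\left(V,S \right)} = 12$ ($a{\left(V,S \right)} = 8 - -4 = 8 + 4 = 12$)
$h{\left(T \right)} = 30$ ($h{\left(T \right)} = 6 \cdot 5 = 30$)
$R{\left(B \right)} = 12 B$
$\left(d{\left(-39,-2 \right)} - 572\right) \left(R{\left(O{\left(E,2 \right)} \right)} + h{\left(37 \right)}\right) = \left(-2 - 572\right) \left(12 \cdot 0 + 30\right) = - 574 \left(0 + 30\right) = \left(-574\right) 30 = -17220$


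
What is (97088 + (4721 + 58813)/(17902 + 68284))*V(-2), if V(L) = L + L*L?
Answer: 8367689902/43093 ≈ 1.9418e+5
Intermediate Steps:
V(L) = L + L**2
(97088 + (4721 + 58813)/(17902 + 68284))*V(-2) = (97088 + (4721 + 58813)/(17902 + 68284))*(-2*(1 - 2)) = (97088 + 63534/86186)*(-2*(-1)) = (97088 + 63534*(1/86186))*2 = (97088 + 31767/43093)*2 = (4183844951/43093)*2 = 8367689902/43093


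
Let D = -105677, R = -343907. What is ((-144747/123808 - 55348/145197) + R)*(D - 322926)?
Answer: 36297914321206647725/246254112 ≈ 1.4740e+11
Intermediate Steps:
((-144747/123808 - 55348/145197) + R)*(D - 322926) = ((-144747/123808 - 55348/145197) - 343907)*(-105677 - 322926) = ((-144747*1/123808 - 55348*1/145197) - 343907)*(-428603) = ((-144747/123808 - 55348/145197) - 343907)*(-428603) = (-381771991/246254112 - 343907)*(-428603) = -84688894667575/246254112*(-428603) = 36297914321206647725/246254112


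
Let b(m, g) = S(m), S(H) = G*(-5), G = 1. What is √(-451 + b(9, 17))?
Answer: 2*I*√114 ≈ 21.354*I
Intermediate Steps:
S(H) = -5 (S(H) = 1*(-5) = -5)
b(m, g) = -5
√(-451 + b(9, 17)) = √(-451 - 5) = √(-456) = 2*I*√114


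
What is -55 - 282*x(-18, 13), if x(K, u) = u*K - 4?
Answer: 67061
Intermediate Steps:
x(K, u) = -4 + K*u (x(K, u) = K*u - 4 = -4 + K*u)
-55 - 282*x(-18, 13) = -55 - 282*(-4 - 18*13) = -55 - 282*(-4 - 234) = -55 - 282*(-238) = -55 + 67116 = 67061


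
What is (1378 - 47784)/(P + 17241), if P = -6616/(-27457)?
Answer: -1274169542/473392753 ≈ -2.6916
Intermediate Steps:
P = 6616/27457 (P = -6616*(-1/27457) = 6616/27457 ≈ 0.24096)
(1378 - 47784)/(P + 17241) = (1378 - 47784)/(6616/27457 + 17241) = -46406/473392753/27457 = -46406*27457/473392753 = -1274169542/473392753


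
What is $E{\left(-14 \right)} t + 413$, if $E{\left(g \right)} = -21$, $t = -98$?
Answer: $2471$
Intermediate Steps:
$E{\left(-14 \right)} t + 413 = \left(-21\right) \left(-98\right) + 413 = 2058 + 413 = 2471$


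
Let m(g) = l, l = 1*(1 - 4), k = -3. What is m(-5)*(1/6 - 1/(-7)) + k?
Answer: -55/14 ≈ -3.9286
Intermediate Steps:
l = -3 (l = 1*(-3) = -3)
m(g) = -3
m(-5)*(1/6 - 1/(-7)) + k = -3*(1/6 - 1/(-7)) - 3 = -3*(1*(⅙) - 1*(-⅐)) - 3 = -3*(⅙ + ⅐) - 3 = -3*13/42 - 3 = -13/14 - 3 = -55/14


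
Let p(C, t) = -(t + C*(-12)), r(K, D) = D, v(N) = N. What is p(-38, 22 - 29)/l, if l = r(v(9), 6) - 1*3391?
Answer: 449/3385 ≈ 0.13264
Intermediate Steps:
p(C, t) = -t + 12*C (p(C, t) = -(t - 12*C) = -t + 12*C)
l = -3385 (l = 6 - 1*3391 = 6 - 3391 = -3385)
p(-38, 22 - 29)/l = (-(22 - 29) + 12*(-38))/(-3385) = (-1*(-7) - 456)*(-1/3385) = (7 - 456)*(-1/3385) = -449*(-1/3385) = 449/3385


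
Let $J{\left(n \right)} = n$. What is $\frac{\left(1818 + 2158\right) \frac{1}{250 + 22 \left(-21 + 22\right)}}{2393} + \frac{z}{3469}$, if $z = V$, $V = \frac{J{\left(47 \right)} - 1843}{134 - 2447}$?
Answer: $\frac{4133953261}{652832171514} \approx 0.0063323$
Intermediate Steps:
$V = \frac{1796}{2313}$ ($V = \frac{47 - 1843}{134 - 2447} = - \frac{1796}{-2313} = \left(-1796\right) \left(- \frac{1}{2313}\right) = \frac{1796}{2313} \approx 0.77648$)
$z = \frac{1796}{2313} \approx 0.77648$
$\frac{\left(1818 + 2158\right) \frac{1}{250 + 22 \left(-21 + 22\right)}}{2393} + \frac{z}{3469} = \frac{\left(1818 + 2158\right) \frac{1}{250 + 22 \left(-21 + 22\right)}}{2393} + \frac{1796}{2313 \cdot 3469} = \frac{3976}{250 + 22 \cdot 1} \cdot \frac{1}{2393} + \frac{1796}{2313} \cdot \frac{1}{3469} = \frac{3976}{250 + 22} \cdot \frac{1}{2393} + \frac{1796}{8023797} = \frac{3976}{272} \cdot \frac{1}{2393} + \frac{1796}{8023797} = 3976 \cdot \frac{1}{272} \cdot \frac{1}{2393} + \frac{1796}{8023797} = \frac{497}{34} \cdot \frac{1}{2393} + \frac{1796}{8023797} = \frac{497}{81362} + \frac{1796}{8023797} = \frac{4133953261}{652832171514}$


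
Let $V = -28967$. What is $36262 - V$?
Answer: $65229$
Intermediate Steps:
$36262 - V = 36262 - -28967 = 36262 + 28967 = 65229$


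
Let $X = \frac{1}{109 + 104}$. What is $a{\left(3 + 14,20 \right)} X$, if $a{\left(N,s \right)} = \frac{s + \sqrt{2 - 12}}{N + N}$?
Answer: $\frac{10}{3621} + \frac{i \sqrt{10}}{7242} \approx 0.0027617 + 0.00043666 i$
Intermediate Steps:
$a{\left(N,s \right)} = \frac{s + i \sqrt{10}}{2 N}$ ($a{\left(N,s \right)} = \frac{s + \sqrt{-10}}{2 N} = \left(s + i \sqrt{10}\right) \frac{1}{2 N} = \frac{s + i \sqrt{10}}{2 N}$)
$X = \frac{1}{213} \approx 0.0046948$
$a{\left(3 + 14,20 \right)} X = \frac{20 + i \sqrt{10}}{2 \left(3 + 14\right)} \frac{1}{213} = \frac{20 + i \sqrt{10}}{2 \cdot 17} \cdot \frac{1}{213} = \frac{1}{2} \cdot \frac{1}{17} \left(20 + i \sqrt{10}\right) \frac{1}{213} = \left(\frac{10}{17} + \frac{i \sqrt{10}}{34}\right) \frac{1}{213} = \frac{10}{3621} + \frac{i \sqrt{10}}{7242}$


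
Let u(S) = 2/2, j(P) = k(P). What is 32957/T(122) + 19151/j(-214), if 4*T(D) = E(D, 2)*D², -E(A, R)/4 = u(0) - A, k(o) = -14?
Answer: -17244900083/12606748 ≈ -1367.9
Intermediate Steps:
j(P) = -14
u(S) = 1 (u(S) = 2*(½) = 1)
E(A, R) = -4 + 4*A (E(A, R) = -4*(1 - A) = -4 + 4*A)
T(D) = D²*(-4 + 4*D)/4 (T(D) = ((-4 + 4*D)*D²)/4 = (D²*(-4 + 4*D))/4 = D²*(-4 + 4*D)/4)
32957/T(122) + 19151/j(-214) = 32957/((122²*(-1 + 122))) + 19151/(-14) = 32957/((14884*121)) + 19151*(-1/14) = 32957/1800964 - 19151/14 = -17244900083/12606748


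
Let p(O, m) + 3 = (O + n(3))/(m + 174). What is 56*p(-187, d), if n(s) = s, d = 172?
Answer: -34216/173 ≈ -197.78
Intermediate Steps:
p(O, m) = -3 + (3 + O)/(174 + m) (p(O, m) = -3 + (O + 3)/(m + 174) = -3 + (3 + O)/(174 + m))
56*p(-187, d) = 56*((-519 - 187 - 3*172)/(174 + 172)) = 56*((-519 - 187 - 516)/346) = 56*((1/346)*(-1222)) = 56*(-611/173) = -34216/173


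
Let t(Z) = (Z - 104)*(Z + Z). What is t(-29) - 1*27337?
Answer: -19623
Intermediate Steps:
t(Z) = 2*Z*(-104 + Z) (t(Z) = (-104 + Z)*(2*Z) = 2*Z*(-104 + Z))
t(-29) - 1*27337 = 2*(-29)*(-104 - 29) - 1*27337 = 2*(-29)*(-133) - 27337 = 7714 - 27337 = -19623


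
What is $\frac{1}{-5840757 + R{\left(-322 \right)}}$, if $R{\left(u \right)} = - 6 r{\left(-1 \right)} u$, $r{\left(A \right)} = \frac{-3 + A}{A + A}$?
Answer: $- \frac{1}{5836893} \approx -1.7132 \cdot 10^{-7}$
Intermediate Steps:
$r{\left(A \right)} = \frac{-3 + A}{2 A}$
$R{\left(u \right)} = - 12 u$ ($R{\left(u \right)} = - 6 \frac{-3 - 1}{2 \left(-1\right)} u = - 6 \cdot \frac{1}{2} \left(-1\right) \left(-4\right) u = \left(-6\right) 2 u = - 12 u$)
$\frac{1}{-5840757 + R{\left(-322 \right)}} = \frac{1}{-5840757 - -3864} = \frac{1}{-5840757 + 3864} = \frac{1}{-5836893} = - \frac{1}{5836893}$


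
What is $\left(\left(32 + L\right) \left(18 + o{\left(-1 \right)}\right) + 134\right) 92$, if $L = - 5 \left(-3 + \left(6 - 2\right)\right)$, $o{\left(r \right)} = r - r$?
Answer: $57040$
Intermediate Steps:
$o{\left(r \right)} = 0$
$L = -5$ ($L = - 5 \left(-3 + 4\right) = \left(-5\right) 1 = -5$)
$\left(\left(32 + L\right) \left(18 + o{\left(-1 \right)}\right) + 134\right) 92 = \left(\left(32 - 5\right) \left(18 + 0\right) + 134\right) 92 = \left(27 \cdot 18 + 134\right) 92 = \left(486 + 134\right) 92 = 620 \cdot 92 = 57040$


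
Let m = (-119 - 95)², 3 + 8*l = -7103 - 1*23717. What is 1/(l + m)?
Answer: 8/335545 ≈ 2.3842e-5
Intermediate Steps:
l = -30823/8 (l = -3/8 + (-7103 - 1*23717)/8 = -3/8 + (-7103 - 23717)/8 = -3/8 + (⅛)*(-30820) = -3/8 - 7705/2 = -30823/8 ≈ -3852.9)
m = 45796 (m = (-214)² = 45796)
1/(l + m) = 1/(-30823/8 + 45796) = 1/(335545/8) = 8/335545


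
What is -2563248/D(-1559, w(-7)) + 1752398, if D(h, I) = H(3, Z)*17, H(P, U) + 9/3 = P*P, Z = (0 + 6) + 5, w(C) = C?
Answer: 29363558/17 ≈ 1.7273e+6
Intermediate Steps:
Z = 11 (Z = 6 + 5 = 11)
H(P, U) = -3 + P² (H(P, U) = -3 + P*P = -3 + P²)
D(h, I) = 102 (D(h, I) = (-3 + 3²)*17 = (-3 + 9)*17 = 6*17 = 102)
-2563248/D(-1559, w(-7)) + 1752398 = -2563248/102 + 1752398 = -2563248*1/102 + 1752398 = -427208/17 + 1752398 = 29363558/17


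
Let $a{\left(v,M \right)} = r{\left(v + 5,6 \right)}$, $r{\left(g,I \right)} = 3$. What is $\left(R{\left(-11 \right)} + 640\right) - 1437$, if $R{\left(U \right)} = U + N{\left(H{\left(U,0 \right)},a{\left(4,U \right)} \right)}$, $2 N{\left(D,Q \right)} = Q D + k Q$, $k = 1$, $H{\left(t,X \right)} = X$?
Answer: $- \frac{1613}{2} \approx -806.5$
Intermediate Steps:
$a{\left(v,M \right)} = 3$
$N{\left(D,Q \right)} = \frac{Q}{2} + \frac{D Q}{2}$ ($N{\left(D,Q \right)} = \frac{Q D + 1 Q}{2} = \frac{D Q + Q}{2} = \frac{Q + D Q}{2} = \frac{Q}{2} + \frac{D Q}{2}$)
$R{\left(U \right)} = \frac{3}{2} + U$ ($R{\left(U \right)} = U + \frac{1}{2} \cdot 3 \left(1 + 0\right) = U + \frac{1}{2} \cdot 3 \cdot 1 = U + \frac{3}{2} = \frac{3}{2} + U$)
$\left(R{\left(-11 \right)} + 640\right) - 1437 = \left(\left(\frac{3}{2} - 11\right) + 640\right) - 1437 = \left(- \frac{19}{2} + 640\right) - 1437 = \frac{1261}{2} - 1437 = - \frac{1613}{2}$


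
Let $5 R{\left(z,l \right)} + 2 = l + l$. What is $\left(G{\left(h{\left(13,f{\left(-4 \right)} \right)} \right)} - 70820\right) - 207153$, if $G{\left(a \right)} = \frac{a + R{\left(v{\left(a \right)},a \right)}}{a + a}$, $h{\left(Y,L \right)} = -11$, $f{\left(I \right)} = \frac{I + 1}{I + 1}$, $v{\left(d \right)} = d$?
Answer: $- \frac{30576951}{110} \approx -2.7797 \cdot 10^{5}$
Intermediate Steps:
$f{\left(I \right)} = 1$ ($f{\left(I \right)} = \frac{1 + I}{1 + I} = 1$)
$R{\left(z,l \right)} = - \frac{2}{5} + \frac{2 l}{5}$ ($R{\left(z,l \right)} = - \frac{2}{5} + \frac{l + l}{5} = - \frac{2}{5} + \frac{2 l}{5}$)
$G{\left(a \right)} = \frac{- \frac{2}{5} + \frac{7 a}{5}}{2 a}$ ($G{\left(a \right)} = \frac{a + \left(- \frac{2}{5} + \frac{2 a}{5}\right)}{a + a} = \frac{- \frac{2}{5} + \frac{7 a}{5}}{2 a}$)
$\left(G{\left(h{\left(13,f{\left(-4 \right)} \right)} \right)} - 70820\right) - 207153 = \left(\frac{-2 + 7 \left(-11\right)}{10 \left(-11\right)} - 70820\right) - 207153 = \left(\frac{1}{10} \left(- \frac{1}{11}\right) \left(-2 - 77\right) - 70820\right) - 207153 = \left(\frac{1}{10} \left(- \frac{1}{11}\right) \left(-79\right) - 70820\right) - 207153 = \left(\frac{79}{110} - 70820\right) - 207153 = - \frac{7790121}{110} - 207153 = - \frac{30576951}{110}$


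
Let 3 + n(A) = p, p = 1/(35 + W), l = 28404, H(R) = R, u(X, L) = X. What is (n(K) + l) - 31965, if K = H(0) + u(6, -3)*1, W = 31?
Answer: -235223/66 ≈ -3564.0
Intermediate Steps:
K = 6 (K = 0 + 6*1 = 0 + 6 = 6)
p = 1/66 (p = 1/(35 + 31) = 1/66 ≈ 0.015152)
n(A) = -197/66 (n(A) = -3 + 1/66 = -197/66)
(n(K) + l) - 31965 = (-197/66 + 28404) - 31965 = 1874467/66 - 31965 = -235223/66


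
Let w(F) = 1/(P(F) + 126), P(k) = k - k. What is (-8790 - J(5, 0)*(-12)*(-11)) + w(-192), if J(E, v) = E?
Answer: -1190699/126 ≈ -9450.0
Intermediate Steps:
P(k) = 0
w(F) = 1/126 (w(F) = 1/(0 + 126) = 1/126)
(-8790 - J(5, 0)*(-12)*(-11)) + w(-192) = (-8790 - 5*(-12)*(-11)) + 1/126 = (-8790 - (-60)*(-11)) + 1/126 = (-8790 - 1*660) + 1/126 = (-8790 - 660) + 1/126 = -9450 + 1/126 = -1190699/126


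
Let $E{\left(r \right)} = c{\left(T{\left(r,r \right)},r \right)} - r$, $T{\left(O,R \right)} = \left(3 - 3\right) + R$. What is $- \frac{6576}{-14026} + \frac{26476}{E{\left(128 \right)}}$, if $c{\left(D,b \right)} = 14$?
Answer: $- \frac{92650678}{399741} \approx -231.78$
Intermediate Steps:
$T{\left(O,R \right)} = R$ ($T{\left(O,R \right)} = 0 + R = R$)
$E{\left(r \right)} = 14 - r$
$- \frac{6576}{-14026} + \frac{26476}{E{\left(128 \right)}} = - \frac{6576}{-14026} + \frac{26476}{14 - 128} = \left(-6576\right) \left(- \frac{1}{14026}\right) + \frac{26476}{14 - 128} = \frac{3288}{7013} + \frac{26476}{-114} = \frac{3288}{7013} + 26476 \left(- \frac{1}{114}\right) = \frac{3288}{7013} - \frac{13238}{57} = - \frac{92650678}{399741}$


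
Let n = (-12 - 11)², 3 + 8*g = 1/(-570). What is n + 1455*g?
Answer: -5151/304 ≈ -16.944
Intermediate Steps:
g = -1711/4560 (g = -3/8 + (⅛)/(-570) = -3/8 + (⅛)*(-1/570) = -3/8 - 1/4560 = -1711/4560 ≈ -0.37522)
n = 529 (n = (-23)² = 529)
n + 1455*g = 529 + 1455*(-1711/4560) = 529 - 165967/304 = -5151/304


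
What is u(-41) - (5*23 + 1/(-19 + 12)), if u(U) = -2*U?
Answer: -230/7 ≈ -32.857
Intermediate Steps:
u(-41) - (5*23 + 1/(-19 + 12)) = -2*(-41) - (5*23 + 1/(-19 + 12)) = 82 - (115 + 1/(-7)) = 82 - (115 - ⅐) = 82 - 1*804/7 = 82 - 804/7 = -230/7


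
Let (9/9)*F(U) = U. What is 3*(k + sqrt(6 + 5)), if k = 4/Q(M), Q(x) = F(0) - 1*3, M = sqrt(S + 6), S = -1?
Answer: -4 + 3*sqrt(11) ≈ 5.9499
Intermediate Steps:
F(U) = U
M = sqrt(5) (M = sqrt(-1 + 6) = sqrt(5) ≈ 2.2361)
Q(x) = -3 (Q(x) = 0 - 1*3 = 0 - 3 = -3)
k = -4/3 (k = 4/(-3) = 4*(-1/3) = -4/3 ≈ -1.3333)
3*(k + sqrt(6 + 5)) = 3*(-4/3 + sqrt(6 + 5)) = 3*(-4/3 + sqrt(11)) = -4 + 3*sqrt(11)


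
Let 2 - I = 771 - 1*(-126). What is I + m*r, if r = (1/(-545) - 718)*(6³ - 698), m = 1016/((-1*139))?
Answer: -191697493157/75755 ≈ -2.5305e+6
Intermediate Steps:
m = -1016/139 (m = 1016/(-139) = 1016*(-1/139) = -1016/139 ≈ -7.3093)
I = -895 (I = 2 - (771 - 1*(-126)) = 2 - (771 + 126) = 2 - 1*897 = 2 - 897 = -895)
r = 188611902/545 (r = (-1/545 - 718)*(216 - 698) = -391311/545*(-482) = 188611902/545 ≈ 3.4608e+5)
I + m*r = -895 - 1016/139*188611902/545 = -895 - 191629692432/75755 = -191697493157/75755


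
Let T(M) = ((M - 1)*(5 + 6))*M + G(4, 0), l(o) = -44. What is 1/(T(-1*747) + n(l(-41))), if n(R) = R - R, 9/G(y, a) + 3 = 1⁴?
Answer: 2/12292623 ≈ 1.6270e-7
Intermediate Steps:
G(y, a) = -9/2 (G(y, a) = 9/(-3 + 1⁴) = 9/(-3 + 1) = 9/(-2) = 9*(-½) = -9/2)
n(R) = 0
T(M) = -9/2 + M*(-11 + 11*M) (T(M) = ((M - 1)*(5 + 6))*M - 9/2 = ((-1 + M)*11)*M - 9/2 = (-11 + 11*M)*M - 9/2 = M*(-11 + 11*M) - 9/2 = -9/2 + M*(-11 + 11*M))
1/(T(-1*747) + n(l(-41))) = 1/((-9/2 - (-11)*747 + 11*(-1*747)²) + 0) = 1/((-9/2 - 11*(-747) + 11*(-747)²) + 0) = 1/((-9/2 + 8217 + 11*558009) + 0) = 1/((-9/2 + 8217 + 6138099) + 0) = 1/(12292623/2 + 0) = 1/(12292623/2) = 2/12292623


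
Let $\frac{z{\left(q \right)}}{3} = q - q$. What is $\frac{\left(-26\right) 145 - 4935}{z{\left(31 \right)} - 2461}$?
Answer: $\frac{8705}{2461} \approx 3.5372$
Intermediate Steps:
$z{\left(q \right)} = 0$ ($z{\left(q \right)} = 3 \left(q - q\right) = 3 \cdot 0 = 0$)
$\frac{\left(-26\right) 145 - 4935}{z{\left(31 \right)} - 2461} = \frac{\left(-26\right) 145 - 4935}{0 - 2461} = \frac{-3770 - 4935}{-2461} = \left(-8705\right) \left(- \frac{1}{2461}\right) = \frac{8705}{2461}$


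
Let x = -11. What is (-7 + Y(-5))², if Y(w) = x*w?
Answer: 2304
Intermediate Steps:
Y(w) = -11*w
(-7 + Y(-5))² = (-7 - 11*(-5))² = (-7 + 55)² = 48² = 2304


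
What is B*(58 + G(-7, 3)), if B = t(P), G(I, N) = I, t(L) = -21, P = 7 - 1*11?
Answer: -1071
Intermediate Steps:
P = -4 (P = 7 - 11 = -4)
B = -21
B*(58 + G(-7, 3)) = -21*(58 - 7) = -21*51 = -1071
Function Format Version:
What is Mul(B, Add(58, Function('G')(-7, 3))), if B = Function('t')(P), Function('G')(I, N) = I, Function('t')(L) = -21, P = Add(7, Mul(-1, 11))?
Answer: -1071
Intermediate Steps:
P = -4 (P = Add(7, -11) = -4)
B = -21
Mul(B, Add(58, Function('G')(-7, 3))) = Mul(-21, Add(58, -7)) = Mul(-21, 51) = -1071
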